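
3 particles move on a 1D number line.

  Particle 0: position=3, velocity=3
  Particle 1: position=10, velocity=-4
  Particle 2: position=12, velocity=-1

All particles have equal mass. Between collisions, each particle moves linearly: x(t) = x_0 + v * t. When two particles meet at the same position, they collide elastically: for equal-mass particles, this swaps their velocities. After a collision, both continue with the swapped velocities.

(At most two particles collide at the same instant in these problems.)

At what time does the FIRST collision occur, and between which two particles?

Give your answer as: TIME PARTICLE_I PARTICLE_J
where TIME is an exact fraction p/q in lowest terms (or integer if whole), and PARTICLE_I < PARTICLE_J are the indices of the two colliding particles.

Pair (0,1): pos 3,10 vel 3,-4 -> gap=7, closing at 7/unit, collide at t=1
Pair (1,2): pos 10,12 vel -4,-1 -> not approaching (rel speed -3 <= 0)
Earliest collision: t=1 between 0 and 1

Answer: 1 0 1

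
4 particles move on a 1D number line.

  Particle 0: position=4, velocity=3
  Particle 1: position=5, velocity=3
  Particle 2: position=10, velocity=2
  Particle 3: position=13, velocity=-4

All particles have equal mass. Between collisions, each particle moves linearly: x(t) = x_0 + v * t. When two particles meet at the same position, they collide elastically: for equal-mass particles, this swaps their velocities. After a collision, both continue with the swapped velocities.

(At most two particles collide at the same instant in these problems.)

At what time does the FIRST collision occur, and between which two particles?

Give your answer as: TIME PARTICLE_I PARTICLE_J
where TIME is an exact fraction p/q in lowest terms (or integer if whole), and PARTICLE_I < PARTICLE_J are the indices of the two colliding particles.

Pair (0,1): pos 4,5 vel 3,3 -> not approaching (rel speed 0 <= 0)
Pair (1,2): pos 5,10 vel 3,2 -> gap=5, closing at 1/unit, collide at t=5
Pair (2,3): pos 10,13 vel 2,-4 -> gap=3, closing at 6/unit, collide at t=1/2
Earliest collision: t=1/2 between 2 and 3

Answer: 1/2 2 3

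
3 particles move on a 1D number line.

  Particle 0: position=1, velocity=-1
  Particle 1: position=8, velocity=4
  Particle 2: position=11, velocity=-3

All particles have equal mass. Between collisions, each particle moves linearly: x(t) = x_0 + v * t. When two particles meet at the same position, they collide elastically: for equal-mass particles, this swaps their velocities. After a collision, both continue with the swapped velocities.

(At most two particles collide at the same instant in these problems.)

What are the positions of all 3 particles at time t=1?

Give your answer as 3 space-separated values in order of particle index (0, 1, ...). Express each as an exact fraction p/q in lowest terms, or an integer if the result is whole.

Answer: 0 8 12

Derivation:
Collision at t=3/7: particles 1 and 2 swap velocities; positions: p0=4/7 p1=68/7 p2=68/7; velocities now: v0=-1 v1=-3 v2=4
Advance to t=1 (no further collisions before then); velocities: v0=-1 v1=-3 v2=4; positions = 0 8 12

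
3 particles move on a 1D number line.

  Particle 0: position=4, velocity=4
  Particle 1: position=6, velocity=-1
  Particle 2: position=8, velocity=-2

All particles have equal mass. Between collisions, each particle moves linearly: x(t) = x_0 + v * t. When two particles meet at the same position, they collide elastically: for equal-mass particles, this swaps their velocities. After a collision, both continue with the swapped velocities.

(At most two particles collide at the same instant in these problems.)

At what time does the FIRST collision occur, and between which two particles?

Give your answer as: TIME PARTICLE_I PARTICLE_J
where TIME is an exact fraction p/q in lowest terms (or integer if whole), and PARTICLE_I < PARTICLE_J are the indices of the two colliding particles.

Pair (0,1): pos 4,6 vel 4,-1 -> gap=2, closing at 5/unit, collide at t=2/5
Pair (1,2): pos 6,8 vel -1,-2 -> gap=2, closing at 1/unit, collide at t=2
Earliest collision: t=2/5 between 0 and 1

Answer: 2/5 0 1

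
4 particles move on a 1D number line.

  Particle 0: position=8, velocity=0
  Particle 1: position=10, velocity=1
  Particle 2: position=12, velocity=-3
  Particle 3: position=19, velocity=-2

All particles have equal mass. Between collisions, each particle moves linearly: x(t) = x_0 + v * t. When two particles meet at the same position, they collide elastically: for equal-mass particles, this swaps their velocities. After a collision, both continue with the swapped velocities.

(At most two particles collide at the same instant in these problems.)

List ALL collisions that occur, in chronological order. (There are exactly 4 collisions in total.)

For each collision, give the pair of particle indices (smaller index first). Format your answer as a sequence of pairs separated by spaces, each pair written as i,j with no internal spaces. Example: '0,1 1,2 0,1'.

Answer: 1,2 0,1 2,3 1,2

Derivation:
Collision at t=1/2: particles 1 and 2 swap velocities; positions: p0=8 p1=21/2 p2=21/2 p3=18; velocities now: v0=0 v1=-3 v2=1 v3=-2
Collision at t=4/3: particles 0 and 1 swap velocities; positions: p0=8 p1=8 p2=34/3 p3=49/3; velocities now: v0=-3 v1=0 v2=1 v3=-2
Collision at t=3: particles 2 and 3 swap velocities; positions: p0=3 p1=8 p2=13 p3=13; velocities now: v0=-3 v1=0 v2=-2 v3=1
Collision at t=11/2: particles 1 and 2 swap velocities; positions: p0=-9/2 p1=8 p2=8 p3=31/2; velocities now: v0=-3 v1=-2 v2=0 v3=1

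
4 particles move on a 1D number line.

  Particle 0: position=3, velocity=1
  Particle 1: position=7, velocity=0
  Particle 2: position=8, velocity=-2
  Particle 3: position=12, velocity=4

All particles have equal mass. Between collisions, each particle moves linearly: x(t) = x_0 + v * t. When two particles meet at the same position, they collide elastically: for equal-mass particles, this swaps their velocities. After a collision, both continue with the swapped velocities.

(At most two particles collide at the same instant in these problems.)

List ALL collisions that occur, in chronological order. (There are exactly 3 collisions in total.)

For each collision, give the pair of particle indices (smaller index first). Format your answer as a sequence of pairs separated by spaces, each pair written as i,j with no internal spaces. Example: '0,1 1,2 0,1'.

Answer: 1,2 0,1 1,2

Derivation:
Collision at t=1/2: particles 1 and 2 swap velocities; positions: p0=7/2 p1=7 p2=7 p3=14; velocities now: v0=1 v1=-2 v2=0 v3=4
Collision at t=5/3: particles 0 and 1 swap velocities; positions: p0=14/3 p1=14/3 p2=7 p3=56/3; velocities now: v0=-2 v1=1 v2=0 v3=4
Collision at t=4: particles 1 and 2 swap velocities; positions: p0=0 p1=7 p2=7 p3=28; velocities now: v0=-2 v1=0 v2=1 v3=4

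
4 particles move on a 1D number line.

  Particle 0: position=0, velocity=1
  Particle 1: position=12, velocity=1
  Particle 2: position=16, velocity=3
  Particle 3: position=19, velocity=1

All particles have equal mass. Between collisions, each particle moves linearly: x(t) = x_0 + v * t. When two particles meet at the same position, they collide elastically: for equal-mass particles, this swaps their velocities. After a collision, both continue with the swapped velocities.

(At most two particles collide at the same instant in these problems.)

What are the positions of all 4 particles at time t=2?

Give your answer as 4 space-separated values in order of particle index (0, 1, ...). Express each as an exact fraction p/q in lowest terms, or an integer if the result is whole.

Collision at t=3/2: particles 2 and 3 swap velocities; positions: p0=3/2 p1=27/2 p2=41/2 p3=41/2; velocities now: v0=1 v1=1 v2=1 v3=3
Advance to t=2 (no further collisions before then); velocities: v0=1 v1=1 v2=1 v3=3; positions = 2 14 21 22

Answer: 2 14 21 22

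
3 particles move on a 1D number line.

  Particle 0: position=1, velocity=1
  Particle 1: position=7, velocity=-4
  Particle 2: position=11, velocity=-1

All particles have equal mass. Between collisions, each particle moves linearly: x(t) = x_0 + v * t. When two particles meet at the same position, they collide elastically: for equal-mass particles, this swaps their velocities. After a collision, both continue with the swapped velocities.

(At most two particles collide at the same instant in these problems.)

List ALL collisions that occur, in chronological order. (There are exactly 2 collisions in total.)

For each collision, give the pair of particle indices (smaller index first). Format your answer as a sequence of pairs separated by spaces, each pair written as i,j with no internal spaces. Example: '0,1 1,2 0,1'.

Collision at t=6/5: particles 0 and 1 swap velocities; positions: p0=11/5 p1=11/5 p2=49/5; velocities now: v0=-4 v1=1 v2=-1
Collision at t=5: particles 1 and 2 swap velocities; positions: p0=-13 p1=6 p2=6; velocities now: v0=-4 v1=-1 v2=1

Answer: 0,1 1,2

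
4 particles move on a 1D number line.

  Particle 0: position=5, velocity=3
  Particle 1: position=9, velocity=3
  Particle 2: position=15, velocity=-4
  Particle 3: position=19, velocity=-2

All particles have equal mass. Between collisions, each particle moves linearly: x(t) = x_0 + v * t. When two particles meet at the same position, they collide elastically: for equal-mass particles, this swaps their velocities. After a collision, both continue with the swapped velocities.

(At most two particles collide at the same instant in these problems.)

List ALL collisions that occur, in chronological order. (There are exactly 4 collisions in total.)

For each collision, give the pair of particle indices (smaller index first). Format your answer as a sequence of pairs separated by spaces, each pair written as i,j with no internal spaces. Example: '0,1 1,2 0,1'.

Collision at t=6/7: particles 1 and 2 swap velocities; positions: p0=53/7 p1=81/7 p2=81/7 p3=121/7; velocities now: v0=3 v1=-4 v2=3 v3=-2
Collision at t=10/7: particles 0 and 1 swap velocities; positions: p0=65/7 p1=65/7 p2=93/7 p3=113/7; velocities now: v0=-4 v1=3 v2=3 v3=-2
Collision at t=2: particles 2 and 3 swap velocities; positions: p0=7 p1=11 p2=15 p3=15; velocities now: v0=-4 v1=3 v2=-2 v3=3
Collision at t=14/5: particles 1 and 2 swap velocities; positions: p0=19/5 p1=67/5 p2=67/5 p3=87/5; velocities now: v0=-4 v1=-2 v2=3 v3=3

Answer: 1,2 0,1 2,3 1,2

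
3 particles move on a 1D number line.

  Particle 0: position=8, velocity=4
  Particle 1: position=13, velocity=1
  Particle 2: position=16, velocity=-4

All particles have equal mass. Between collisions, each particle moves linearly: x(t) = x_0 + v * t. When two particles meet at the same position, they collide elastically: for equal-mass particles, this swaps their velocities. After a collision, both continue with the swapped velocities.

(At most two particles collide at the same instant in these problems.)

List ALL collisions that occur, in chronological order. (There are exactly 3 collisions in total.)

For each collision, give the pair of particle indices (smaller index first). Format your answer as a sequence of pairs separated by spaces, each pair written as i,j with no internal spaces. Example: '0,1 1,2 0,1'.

Collision at t=3/5: particles 1 and 2 swap velocities; positions: p0=52/5 p1=68/5 p2=68/5; velocities now: v0=4 v1=-4 v2=1
Collision at t=1: particles 0 and 1 swap velocities; positions: p0=12 p1=12 p2=14; velocities now: v0=-4 v1=4 v2=1
Collision at t=5/3: particles 1 and 2 swap velocities; positions: p0=28/3 p1=44/3 p2=44/3; velocities now: v0=-4 v1=1 v2=4

Answer: 1,2 0,1 1,2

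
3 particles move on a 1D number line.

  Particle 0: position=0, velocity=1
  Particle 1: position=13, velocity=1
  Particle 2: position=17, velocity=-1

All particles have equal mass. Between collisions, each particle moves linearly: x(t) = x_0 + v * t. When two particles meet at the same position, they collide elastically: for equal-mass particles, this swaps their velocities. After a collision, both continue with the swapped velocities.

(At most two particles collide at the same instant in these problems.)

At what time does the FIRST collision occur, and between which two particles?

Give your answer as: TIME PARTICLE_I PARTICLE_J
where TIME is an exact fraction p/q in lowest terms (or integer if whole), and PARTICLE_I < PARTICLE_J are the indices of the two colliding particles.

Pair (0,1): pos 0,13 vel 1,1 -> not approaching (rel speed 0 <= 0)
Pair (1,2): pos 13,17 vel 1,-1 -> gap=4, closing at 2/unit, collide at t=2
Earliest collision: t=2 between 1 and 2

Answer: 2 1 2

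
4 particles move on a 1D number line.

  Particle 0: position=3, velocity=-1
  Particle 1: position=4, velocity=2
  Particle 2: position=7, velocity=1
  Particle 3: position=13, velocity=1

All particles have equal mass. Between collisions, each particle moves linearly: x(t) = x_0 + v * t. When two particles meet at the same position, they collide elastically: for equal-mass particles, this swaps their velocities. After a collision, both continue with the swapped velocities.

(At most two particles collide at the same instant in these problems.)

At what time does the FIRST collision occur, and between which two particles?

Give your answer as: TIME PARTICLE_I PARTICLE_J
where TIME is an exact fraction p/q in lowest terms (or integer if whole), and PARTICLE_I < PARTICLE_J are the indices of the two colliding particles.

Answer: 3 1 2

Derivation:
Pair (0,1): pos 3,4 vel -1,2 -> not approaching (rel speed -3 <= 0)
Pair (1,2): pos 4,7 vel 2,1 -> gap=3, closing at 1/unit, collide at t=3
Pair (2,3): pos 7,13 vel 1,1 -> not approaching (rel speed 0 <= 0)
Earliest collision: t=3 between 1 and 2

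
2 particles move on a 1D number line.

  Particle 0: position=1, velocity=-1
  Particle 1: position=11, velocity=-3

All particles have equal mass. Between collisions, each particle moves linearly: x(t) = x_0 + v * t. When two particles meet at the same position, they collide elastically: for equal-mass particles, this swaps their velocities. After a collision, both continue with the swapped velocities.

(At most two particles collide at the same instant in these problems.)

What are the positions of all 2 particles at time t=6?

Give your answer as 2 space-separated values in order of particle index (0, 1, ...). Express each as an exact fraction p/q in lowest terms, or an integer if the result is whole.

Answer: -7 -5

Derivation:
Collision at t=5: particles 0 and 1 swap velocities; positions: p0=-4 p1=-4; velocities now: v0=-3 v1=-1
Advance to t=6 (no further collisions before then); velocities: v0=-3 v1=-1; positions = -7 -5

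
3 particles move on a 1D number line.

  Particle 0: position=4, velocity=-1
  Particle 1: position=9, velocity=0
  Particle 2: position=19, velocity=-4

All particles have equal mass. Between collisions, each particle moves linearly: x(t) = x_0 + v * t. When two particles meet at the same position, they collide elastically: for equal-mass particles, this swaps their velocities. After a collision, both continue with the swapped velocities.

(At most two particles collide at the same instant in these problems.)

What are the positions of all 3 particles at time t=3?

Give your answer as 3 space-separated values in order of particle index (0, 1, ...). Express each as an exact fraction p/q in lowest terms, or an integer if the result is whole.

Collision at t=5/2: particles 1 and 2 swap velocities; positions: p0=3/2 p1=9 p2=9; velocities now: v0=-1 v1=-4 v2=0
Advance to t=3 (no further collisions before then); velocities: v0=-1 v1=-4 v2=0; positions = 1 7 9

Answer: 1 7 9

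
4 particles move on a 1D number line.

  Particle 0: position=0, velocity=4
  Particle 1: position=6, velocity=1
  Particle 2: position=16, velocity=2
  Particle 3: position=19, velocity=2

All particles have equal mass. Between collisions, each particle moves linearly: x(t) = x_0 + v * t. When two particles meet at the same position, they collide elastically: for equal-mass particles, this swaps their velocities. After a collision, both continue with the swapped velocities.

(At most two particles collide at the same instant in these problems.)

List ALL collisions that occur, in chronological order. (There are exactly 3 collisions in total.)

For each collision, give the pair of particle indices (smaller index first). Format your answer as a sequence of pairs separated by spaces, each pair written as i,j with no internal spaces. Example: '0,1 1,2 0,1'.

Answer: 0,1 1,2 2,3

Derivation:
Collision at t=2: particles 0 and 1 swap velocities; positions: p0=8 p1=8 p2=20 p3=23; velocities now: v0=1 v1=4 v2=2 v3=2
Collision at t=8: particles 1 and 2 swap velocities; positions: p0=14 p1=32 p2=32 p3=35; velocities now: v0=1 v1=2 v2=4 v3=2
Collision at t=19/2: particles 2 and 3 swap velocities; positions: p0=31/2 p1=35 p2=38 p3=38; velocities now: v0=1 v1=2 v2=2 v3=4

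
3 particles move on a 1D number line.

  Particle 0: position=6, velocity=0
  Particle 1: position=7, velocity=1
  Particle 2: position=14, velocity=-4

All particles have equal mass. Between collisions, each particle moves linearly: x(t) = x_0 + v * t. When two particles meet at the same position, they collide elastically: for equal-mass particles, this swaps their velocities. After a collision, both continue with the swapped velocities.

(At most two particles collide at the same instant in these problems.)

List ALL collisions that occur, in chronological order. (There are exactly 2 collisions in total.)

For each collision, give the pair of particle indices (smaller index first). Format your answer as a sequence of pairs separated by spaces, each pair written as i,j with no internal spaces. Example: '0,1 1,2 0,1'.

Collision at t=7/5: particles 1 and 2 swap velocities; positions: p0=6 p1=42/5 p2=42/5; velocities now: v0=0 v1=-4 v2=1
Collision at t=2: particles 0 and 1 swap velocities; positions: p0=6 p1=6 p2=9; velocities now: v0=-4 v1=0 v2=1

Answer: 1,2 0,1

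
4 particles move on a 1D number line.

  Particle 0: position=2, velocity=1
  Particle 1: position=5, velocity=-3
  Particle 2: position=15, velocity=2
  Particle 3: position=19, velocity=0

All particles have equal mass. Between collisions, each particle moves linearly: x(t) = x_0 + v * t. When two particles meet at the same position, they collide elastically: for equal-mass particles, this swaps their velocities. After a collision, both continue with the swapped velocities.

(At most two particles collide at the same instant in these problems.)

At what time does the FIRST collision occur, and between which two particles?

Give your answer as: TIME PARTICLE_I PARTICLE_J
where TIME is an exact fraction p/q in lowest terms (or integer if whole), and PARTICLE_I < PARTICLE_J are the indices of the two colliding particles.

Answer: 3/4 0 1

Derivation:
Pair (0,1): pos 2,5 vel 1,-3 -> gap=3, closing at 4/unit, collide at t=3/4
Pair (1,2): pos 5,15 vel -3,2 -> not approaching (rel speed -5 <= 0)
Pair (2,3): pos 15,19 vel 2,0 -> gap=4, closing at 2/unit, collide at t=2
Earliest collision: t=3/4 between 0 and 1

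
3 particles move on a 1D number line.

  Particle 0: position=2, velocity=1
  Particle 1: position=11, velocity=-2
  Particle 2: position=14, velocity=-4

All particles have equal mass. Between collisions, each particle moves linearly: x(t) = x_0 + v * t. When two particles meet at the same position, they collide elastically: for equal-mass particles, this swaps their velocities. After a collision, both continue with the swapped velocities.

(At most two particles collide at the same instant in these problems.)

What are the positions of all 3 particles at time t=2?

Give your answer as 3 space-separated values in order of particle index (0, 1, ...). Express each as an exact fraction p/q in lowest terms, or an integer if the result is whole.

Answer: 4 6 7

Derivation:
Collision at t=3/2: particles 1 and 2 swap velocities; positions: p0=7/2 p1=8 p2=8; velocities now: v0=1 v1=-4 v2=-2
Advance to t=2 (no further collisions before then); velocities: v0=1 v1=-4 v2=-2; positions = 4 6 7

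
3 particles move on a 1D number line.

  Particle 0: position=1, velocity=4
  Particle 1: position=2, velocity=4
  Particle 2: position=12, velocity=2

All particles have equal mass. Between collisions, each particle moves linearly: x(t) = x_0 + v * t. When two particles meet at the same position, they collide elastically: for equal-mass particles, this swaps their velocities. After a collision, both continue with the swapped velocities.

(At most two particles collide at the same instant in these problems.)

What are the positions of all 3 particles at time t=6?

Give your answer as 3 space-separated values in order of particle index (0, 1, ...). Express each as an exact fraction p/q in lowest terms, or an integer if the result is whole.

Collision at t=5: particles 1 and 2 swap velocities; positions: p0=21 p1=22 p2=22; velocities now: v0=4 v1=2 v2=4
Collision at t=11/2: particles 0 and 1 swap velocities; positions: p0=23 p1=23 p2=24; velocities now: v0=2 v1=4 v2=4
Advance to t=6 (no further collisions before then); velocities: v0=2 v1=4 v2=4; positions = 24 25 26

Answer: 24 25 26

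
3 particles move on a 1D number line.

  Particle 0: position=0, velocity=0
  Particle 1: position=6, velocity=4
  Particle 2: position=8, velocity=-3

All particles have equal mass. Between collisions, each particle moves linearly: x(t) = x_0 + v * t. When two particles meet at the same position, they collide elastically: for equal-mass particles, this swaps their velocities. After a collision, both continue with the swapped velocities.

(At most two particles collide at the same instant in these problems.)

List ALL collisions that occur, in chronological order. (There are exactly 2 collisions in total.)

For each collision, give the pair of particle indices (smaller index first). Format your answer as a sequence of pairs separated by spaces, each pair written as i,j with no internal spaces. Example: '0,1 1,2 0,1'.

Collision at t=2/7: particles 1 and 2 swap velocities; positions: p0=0 p1=50/7 p2=50/7; velocities now: v0=0 v1=-3 v2=4
Collision at t=8/3: particles 0 and 1 swap velocities; positions: p0=0 p1=0 p2=50/3; velocities now: v0=-3 v1=0 v2=4

Answer: 1,2 0,1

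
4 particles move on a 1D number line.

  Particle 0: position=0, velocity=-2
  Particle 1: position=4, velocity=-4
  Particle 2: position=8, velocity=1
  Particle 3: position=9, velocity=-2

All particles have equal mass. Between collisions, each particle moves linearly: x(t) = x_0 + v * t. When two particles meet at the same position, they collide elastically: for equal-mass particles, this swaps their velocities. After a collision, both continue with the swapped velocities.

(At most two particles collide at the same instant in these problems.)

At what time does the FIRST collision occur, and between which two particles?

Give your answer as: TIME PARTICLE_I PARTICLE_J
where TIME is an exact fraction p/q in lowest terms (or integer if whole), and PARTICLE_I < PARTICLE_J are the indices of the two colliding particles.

Answer: 1/3 2 3

Derivation:
Pair (0,1): pos 0,4 vel -2,-4 -> gap=4, closing at 2/unit, collide at t=2
Pair (1,2): pos 4,8 vel -4,1 -> not approaching (rel speed -5 <= 0)
Pair (2,3): pos 8,9 vel 1,-2 -> gap=1, closing at 3/unit, collide at t=1/3
Earliest collision: t=1/3 between 2 and 3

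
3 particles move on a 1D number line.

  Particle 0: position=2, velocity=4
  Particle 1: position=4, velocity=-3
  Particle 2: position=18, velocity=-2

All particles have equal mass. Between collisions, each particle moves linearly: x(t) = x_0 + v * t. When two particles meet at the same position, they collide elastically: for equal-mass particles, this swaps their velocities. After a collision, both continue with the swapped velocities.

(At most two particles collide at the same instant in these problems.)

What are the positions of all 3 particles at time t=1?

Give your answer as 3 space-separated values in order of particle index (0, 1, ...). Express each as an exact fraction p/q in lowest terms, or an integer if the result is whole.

Collision at t=2/7: particles 0 and 1 swap velocities; positions: p0=22/7 p1=22/7 p2=122/7; velocities now: v0=-3 v1=4 v2=-2
Advance to t=1 (no further collisions before then); velocities: v0=-3 v1=4 v2=-2; positions = 1 6 16

Answer: 1 6 16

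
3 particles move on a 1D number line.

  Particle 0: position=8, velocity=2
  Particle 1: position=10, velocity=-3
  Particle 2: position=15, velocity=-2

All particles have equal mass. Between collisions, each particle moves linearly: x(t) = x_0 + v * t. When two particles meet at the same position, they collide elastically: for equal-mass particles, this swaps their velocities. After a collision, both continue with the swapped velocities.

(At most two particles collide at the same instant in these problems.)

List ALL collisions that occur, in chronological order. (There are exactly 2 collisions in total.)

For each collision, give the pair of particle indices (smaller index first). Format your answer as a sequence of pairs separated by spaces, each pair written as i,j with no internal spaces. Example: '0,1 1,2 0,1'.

Collision at t=2/5: particles 0 and 1 swap velocities; positions: p0=44/5 p1=44/5 p2=71/5; velocities now: v0=-3 v1=2 v2=-2
Collision at t=7/4: particles 1 and 2 swap velocities; positions: p0=19/4 p1=23/2 p2=23/2; velocities now: v0=-3 v1=-2 v2=2

Answer: 0,1 1,2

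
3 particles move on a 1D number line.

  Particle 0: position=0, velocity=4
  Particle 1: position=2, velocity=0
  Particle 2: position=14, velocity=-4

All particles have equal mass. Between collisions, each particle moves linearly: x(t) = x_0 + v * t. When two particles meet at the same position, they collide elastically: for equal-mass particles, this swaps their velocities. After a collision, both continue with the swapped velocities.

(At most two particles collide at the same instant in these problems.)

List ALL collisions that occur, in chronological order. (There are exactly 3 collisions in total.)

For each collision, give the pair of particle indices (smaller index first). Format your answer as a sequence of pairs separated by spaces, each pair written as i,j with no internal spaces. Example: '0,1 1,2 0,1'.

Answer: 0,1 1,2 0,1

Derivation:
Collision at t=1/2: particles 0 and 1 swap velocities; positions: p0=2 p1=2 p2=12; velocities now: v0=0 v1=4 v2=-4
Collision at t=7/4: particles 1 and 2 swap velocities; positions: p0=2 p1=7 p2=7; velocities now: v0=0 v1=-4 v2=4
Collision at t=3: particles 0 and 1 swap velocities; positions: p0=2 p1=2 p2=12; velocities now: v0=-4 v1=0 v2=4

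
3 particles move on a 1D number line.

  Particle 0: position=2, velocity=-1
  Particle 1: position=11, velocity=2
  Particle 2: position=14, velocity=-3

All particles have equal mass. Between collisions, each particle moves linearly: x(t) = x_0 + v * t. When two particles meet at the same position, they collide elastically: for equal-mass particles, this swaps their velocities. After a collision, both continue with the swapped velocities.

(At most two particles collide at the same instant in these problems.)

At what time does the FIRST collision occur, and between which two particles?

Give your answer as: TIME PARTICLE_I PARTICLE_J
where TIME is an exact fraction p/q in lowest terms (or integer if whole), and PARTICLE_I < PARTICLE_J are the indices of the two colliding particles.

Pair (0,1): pos 2,11 vel -1,2 -> not approaching (rel speed -3 <= 0)
Pair (1,2): pos 11,14 vel 2,-3 -> gap=3, closing at 5/unit, collide at t=3/5
Earliest collision: t=3/5 between 1 and 2

Answer: 3/5 1 2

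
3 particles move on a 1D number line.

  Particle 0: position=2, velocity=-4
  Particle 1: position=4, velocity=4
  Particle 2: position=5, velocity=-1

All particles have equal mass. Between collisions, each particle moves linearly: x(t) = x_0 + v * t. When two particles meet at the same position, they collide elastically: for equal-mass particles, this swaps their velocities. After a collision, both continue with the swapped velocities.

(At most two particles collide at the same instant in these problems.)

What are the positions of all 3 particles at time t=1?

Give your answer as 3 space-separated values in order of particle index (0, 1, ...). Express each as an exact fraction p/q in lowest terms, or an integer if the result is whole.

Collision at t=1/5: particles 1 and 2 swap velocities; positions: p0=6/5 p1=24/5 p2=24/5; velocities now: v0=-4 v1=-1 v2=4
Advance to t=1 (no further collisions before then); velocities: v0=-4 v1=-1 v2=4; positions = -2 4 8

Answer: -2 4 8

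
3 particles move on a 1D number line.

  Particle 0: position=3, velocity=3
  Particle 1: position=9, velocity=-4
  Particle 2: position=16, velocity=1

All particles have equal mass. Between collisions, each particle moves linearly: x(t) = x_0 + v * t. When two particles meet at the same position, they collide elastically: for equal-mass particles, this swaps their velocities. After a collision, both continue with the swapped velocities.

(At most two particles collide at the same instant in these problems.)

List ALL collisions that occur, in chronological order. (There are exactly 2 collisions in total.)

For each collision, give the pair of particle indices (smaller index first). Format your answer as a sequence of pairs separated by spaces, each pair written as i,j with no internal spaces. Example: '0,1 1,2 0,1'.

Answer: 0,1 1,2

Derivation:
Collision at t=6/7: particles 0 and 1 swap velocities; positions: p0=39/7 p1=39/7 p2=118/7; velocities now: v0=-4 v1=3 v2=1
Collision at t=13/2: particles 1 and 2 swap velocities; positions: p0=-17 p1=45/2 p2=45/2; velocities now: v0=-4 v1=1 v2=3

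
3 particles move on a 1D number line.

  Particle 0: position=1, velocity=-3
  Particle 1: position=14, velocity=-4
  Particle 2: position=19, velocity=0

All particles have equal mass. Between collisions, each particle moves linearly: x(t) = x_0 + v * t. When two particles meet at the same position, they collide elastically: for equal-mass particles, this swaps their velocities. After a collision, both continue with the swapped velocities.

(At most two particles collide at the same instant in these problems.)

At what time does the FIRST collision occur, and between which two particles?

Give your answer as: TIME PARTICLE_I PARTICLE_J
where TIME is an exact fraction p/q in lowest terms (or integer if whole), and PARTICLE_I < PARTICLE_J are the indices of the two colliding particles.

Answer: 13 0 1

Derivation:
Pair (0,1): pos 1,14 vel -3,-4 -> gap=13, closing at 1/unit, collide at t=13
Pair (1,2): pos 14,19 vel -4,0 -> not approaching (rel speed -4 <= 0)
Earliest collision: t=13 between 0 and 1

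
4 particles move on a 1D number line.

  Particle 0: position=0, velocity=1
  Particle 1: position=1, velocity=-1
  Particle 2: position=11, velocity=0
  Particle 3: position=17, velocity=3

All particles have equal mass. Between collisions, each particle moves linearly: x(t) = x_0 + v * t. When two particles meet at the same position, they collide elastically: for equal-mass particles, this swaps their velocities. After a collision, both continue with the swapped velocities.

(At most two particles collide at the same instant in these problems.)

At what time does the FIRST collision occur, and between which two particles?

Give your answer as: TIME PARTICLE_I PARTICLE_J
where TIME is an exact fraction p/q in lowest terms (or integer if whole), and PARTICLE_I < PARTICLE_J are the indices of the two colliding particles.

Pair (0,1): pos 0,1 vel 1,-1 -> gap=1, closing at 2/unit, collide at t=1/2
Pair (1,2): pos 1,11 vel -1,0 -> not approaching (rel speed -1 <= 0)
Pair (2,3): pos 11,17 vel 0,3 -> not approaching (rel speed -3 <= 0)
Earliest collision: t=1/2 between 0 and 1

Answer: 1/2 0 1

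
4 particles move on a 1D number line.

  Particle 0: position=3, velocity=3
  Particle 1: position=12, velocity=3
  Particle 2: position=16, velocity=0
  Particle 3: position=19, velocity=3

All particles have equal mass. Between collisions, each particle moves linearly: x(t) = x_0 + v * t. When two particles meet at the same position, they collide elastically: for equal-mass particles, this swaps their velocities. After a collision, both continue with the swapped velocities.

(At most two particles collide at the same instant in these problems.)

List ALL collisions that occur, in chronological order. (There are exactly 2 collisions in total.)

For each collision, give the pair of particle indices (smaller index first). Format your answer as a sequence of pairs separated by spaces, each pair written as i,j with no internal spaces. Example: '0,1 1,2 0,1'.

Collision at t=4/3: particles 1 and 2 swap velocities; positions: p0=7 p1=16 p2=16 p3=23; velocities now: v0=3 v1=0 v2=3 v3=3
Collision at t=13/3: particles 0 and 1 swap velocities; positions: p0=16 p1=16 p2=25 p3=32; velocities now: v0=0 v1=3 v2=3 v3=3

Answer: 1,2 0,1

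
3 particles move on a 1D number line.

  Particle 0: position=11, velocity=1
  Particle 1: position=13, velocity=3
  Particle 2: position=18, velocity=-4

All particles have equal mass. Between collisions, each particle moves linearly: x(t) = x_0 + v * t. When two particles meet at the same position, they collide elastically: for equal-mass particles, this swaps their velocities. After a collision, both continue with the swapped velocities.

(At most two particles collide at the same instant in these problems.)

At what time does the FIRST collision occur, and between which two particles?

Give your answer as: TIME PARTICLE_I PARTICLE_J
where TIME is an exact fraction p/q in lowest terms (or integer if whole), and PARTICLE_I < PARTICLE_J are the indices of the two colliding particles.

Pair (0,1): pos 11,13 vel 1,3 -> not approaching (rel speed -2 <= 0)
Pair (1,2): pos 13,18 vel 3,-4 -> gap=5, closing at 7/unit, collide at t=5/7
Earliest collision: t=5/7 between 1 and 2

Answer: 5/7 1 2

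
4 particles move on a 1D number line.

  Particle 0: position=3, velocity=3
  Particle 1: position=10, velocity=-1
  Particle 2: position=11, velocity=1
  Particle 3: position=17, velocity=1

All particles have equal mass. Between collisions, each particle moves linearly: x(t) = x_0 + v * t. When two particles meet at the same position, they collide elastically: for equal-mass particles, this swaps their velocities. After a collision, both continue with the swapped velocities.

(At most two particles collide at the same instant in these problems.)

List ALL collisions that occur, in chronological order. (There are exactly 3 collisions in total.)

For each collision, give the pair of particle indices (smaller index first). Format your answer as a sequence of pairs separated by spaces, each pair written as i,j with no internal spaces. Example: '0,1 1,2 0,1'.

Answer: 0,1 1,2 2,3

Derivation:
Collision at t=7/4: particles 0 and 1 swap velocities; positions: p0=33/4 p1=33/4 p2=51/4 p3=75/4; velocities now: v0=-1 v1=3 v2=1 v3=1
Collision at t=4: particles 1 and 2 swap velocities; positions: p0=6 p1=15 p2=15 p3=21; velocities now: v0=-1 v1=1 v2=3 v3=1
Collision at t=7: particles 2 and 3 swap velocities; positions: p0=3 p1=18 p2=24 p3=24; velocities now: v0=-1 v1=1 v2=1 v3=3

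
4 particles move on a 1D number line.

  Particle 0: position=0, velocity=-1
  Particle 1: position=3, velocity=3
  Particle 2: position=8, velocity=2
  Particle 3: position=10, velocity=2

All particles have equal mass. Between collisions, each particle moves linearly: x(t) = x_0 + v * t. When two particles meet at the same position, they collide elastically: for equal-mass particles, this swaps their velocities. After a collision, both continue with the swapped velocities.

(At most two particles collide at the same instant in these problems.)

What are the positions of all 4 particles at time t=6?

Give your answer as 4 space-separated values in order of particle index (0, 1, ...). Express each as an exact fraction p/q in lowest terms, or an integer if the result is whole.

Answer: -6 20 21 22

Derivation:
Collision at t=5: particles 1 and 2 swap velocities; positions: p0=-5 p1=18 p2=18 p3=20; velocities now: v0=-1 v1=2 v2=3 v3=2
Advance to t=6 (no further collisions before then); velocities: v0=-1 v1=2 v2=3 v3=2; positions = -6 20 21 22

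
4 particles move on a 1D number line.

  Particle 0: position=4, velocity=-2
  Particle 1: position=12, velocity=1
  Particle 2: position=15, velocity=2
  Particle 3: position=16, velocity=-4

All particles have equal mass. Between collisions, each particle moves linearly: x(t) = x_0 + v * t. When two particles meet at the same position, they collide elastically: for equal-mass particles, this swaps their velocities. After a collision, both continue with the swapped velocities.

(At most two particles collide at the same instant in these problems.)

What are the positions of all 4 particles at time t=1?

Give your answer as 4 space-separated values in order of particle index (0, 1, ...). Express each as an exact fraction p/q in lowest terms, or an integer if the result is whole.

Answer: 2 12 13 17

Derivation:
Collision at t=1/6: particles 2 and 3 swap velocities; positions: p0=11/3 p1=73/6 p2=46/3 p3=46/3; velocities now: v0=-2 v1=1 v2=-4 v3=2
Collision at t=4/5: particles 1 and 2 swap velocities; positions: p0=12/5 p1=64/5 p2=64/5 p3=83/5; velocities now: v0=-2 v1=-4 v2=1 v3=2
Advance to t=1 (no further collisions before then); velocities: v0=-2 v1=-4 v2=1 v3=2; positions = 2 12 13 17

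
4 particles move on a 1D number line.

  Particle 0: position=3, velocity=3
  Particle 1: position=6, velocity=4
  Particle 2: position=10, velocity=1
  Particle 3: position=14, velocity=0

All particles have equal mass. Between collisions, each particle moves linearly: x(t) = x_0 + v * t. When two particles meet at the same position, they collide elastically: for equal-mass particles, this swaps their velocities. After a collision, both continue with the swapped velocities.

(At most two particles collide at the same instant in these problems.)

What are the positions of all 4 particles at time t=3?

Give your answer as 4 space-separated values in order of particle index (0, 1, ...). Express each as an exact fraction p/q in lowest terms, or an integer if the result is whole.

Collision at t=4/3: particles 1 and 2 swap velocities; positions: p0=7 p1=34/3 p2=34/3 p3=14; velocities now: v0=3 v1=1 v2=4 v3=0
Collision at t=2: particles 2 and 3 swap velocities; positions: p0=9 p1=12 p2=14 p3=14; velocities now: v0=3 v1=1 v2=0 v3=4
Advance to t=3 (no further collisions before then); velocities: v0=3 v1=1 v2=0 v3=4; positions = 12 13 14 18

Answer: 12 13 14 18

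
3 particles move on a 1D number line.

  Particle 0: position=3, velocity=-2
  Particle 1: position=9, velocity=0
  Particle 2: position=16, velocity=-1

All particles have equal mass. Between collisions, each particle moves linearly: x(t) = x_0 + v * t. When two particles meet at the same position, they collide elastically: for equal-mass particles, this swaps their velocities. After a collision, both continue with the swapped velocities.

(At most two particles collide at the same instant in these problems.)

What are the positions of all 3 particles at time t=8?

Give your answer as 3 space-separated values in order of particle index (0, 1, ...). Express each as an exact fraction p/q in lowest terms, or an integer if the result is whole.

Collision at t=7: particles 1 and 2 swap velocities; positions: p0=-11 p1=9 p2=9; velocities now: v0=-2 v1=-1 v2=0
Advance to t=8 (no further collisions before then); velocities: v0=-2 v1=-1 v2=0; positions = -13 8 9

Answer: -13 8 9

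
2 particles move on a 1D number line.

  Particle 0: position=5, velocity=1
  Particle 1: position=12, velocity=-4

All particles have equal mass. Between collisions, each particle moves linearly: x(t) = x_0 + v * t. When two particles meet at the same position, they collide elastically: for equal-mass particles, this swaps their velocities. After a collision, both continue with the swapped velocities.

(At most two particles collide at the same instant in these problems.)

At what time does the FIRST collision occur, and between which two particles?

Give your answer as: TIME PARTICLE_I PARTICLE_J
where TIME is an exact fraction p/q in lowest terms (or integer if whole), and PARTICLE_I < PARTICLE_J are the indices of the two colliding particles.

Pair (0,1): pos 5,12 vel 1,-4 -> gap=7, closing at 5/unit, collide at t=7/5
Earliest collision: t=7/5 between 0 and 1

Answer: 7/5 0 1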